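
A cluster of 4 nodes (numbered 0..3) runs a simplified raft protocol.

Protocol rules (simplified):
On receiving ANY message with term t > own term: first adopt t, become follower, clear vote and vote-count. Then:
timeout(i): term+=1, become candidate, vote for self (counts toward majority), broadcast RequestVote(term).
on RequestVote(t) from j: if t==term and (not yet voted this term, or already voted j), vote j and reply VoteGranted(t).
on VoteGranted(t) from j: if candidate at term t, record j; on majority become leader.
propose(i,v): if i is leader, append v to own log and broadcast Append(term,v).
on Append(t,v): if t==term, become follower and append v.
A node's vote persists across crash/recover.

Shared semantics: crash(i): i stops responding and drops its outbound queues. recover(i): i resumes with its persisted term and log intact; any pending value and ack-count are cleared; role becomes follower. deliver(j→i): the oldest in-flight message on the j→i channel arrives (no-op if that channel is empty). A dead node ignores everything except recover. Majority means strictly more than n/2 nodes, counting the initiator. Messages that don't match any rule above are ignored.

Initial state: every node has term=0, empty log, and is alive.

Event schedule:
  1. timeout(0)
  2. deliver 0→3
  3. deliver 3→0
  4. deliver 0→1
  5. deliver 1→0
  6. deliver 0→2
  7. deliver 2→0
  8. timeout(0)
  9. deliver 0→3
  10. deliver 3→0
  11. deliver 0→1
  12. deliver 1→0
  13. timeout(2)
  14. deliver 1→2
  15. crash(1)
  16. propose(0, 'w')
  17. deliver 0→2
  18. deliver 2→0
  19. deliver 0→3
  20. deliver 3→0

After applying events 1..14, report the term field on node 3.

2

[1] timeout(0) → N0(cand t1 [-])
[2] deliver 0→3 → N3(foll t1 [-])
[3] deliver 3→0 → ∅
[4] deliver 0→1 → N1(foll t1 [-])
[5] deliver 1→0 → N0(lead t1 [-])
[6] deliver 0→2 → N2(foll t1 [-])
[7] deliver 2→0 → ∅
[8] timeout(0) → N0(cand t2 [-])
[9] deliver 0→3 → N3(foll t2 [-])
[10] deliver 3→0 → ∅
[11] deliver 0→1 → N1(foll t2 [-])
[12] deliver 1→0 → N0(lead t2 [-])
[13] timeout(2) → N2(cand t2 [-])
[14] deliver 1→2 → ∅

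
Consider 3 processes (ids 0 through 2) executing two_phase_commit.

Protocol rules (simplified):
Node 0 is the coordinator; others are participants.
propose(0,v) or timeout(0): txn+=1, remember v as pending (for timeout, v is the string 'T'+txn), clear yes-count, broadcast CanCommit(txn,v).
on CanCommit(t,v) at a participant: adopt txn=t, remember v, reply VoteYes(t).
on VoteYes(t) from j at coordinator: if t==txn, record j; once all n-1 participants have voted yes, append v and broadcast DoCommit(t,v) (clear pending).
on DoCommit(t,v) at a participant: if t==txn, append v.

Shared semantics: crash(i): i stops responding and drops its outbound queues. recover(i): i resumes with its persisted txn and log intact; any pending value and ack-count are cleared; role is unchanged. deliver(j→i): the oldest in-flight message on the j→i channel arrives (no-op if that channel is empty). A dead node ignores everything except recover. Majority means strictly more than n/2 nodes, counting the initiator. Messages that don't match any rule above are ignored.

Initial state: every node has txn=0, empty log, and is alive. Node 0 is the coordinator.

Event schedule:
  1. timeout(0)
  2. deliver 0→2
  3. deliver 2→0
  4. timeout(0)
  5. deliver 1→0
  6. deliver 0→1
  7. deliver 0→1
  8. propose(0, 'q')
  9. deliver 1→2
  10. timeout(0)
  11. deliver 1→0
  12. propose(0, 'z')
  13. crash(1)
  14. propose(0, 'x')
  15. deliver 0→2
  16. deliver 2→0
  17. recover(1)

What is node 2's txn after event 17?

2

e1 timeout(0): 0[coor,t=1,-]
e2 deliver 0→2: 2[part,t=1,-]
e3 deliver 2→0: ·
e4 timeout(0): 0[coor,t=2,-]
e5 deliver 1→0: ·
e6 deliver 0→1: 1[part,t=1,-]
e7 deliver 0→1: 1[part,t=2,-]
e8 propose(0,'q'): 0[coor,t=3,-]
e9 deliver 1→2: ·
e10 timeout(0): 0[coor,t=4,-]
e11 deliver 1→0: ·
e12 propose(0,'z'): 0[coor,t=5,-]
e13 crash(1): 1[✗part,t=2,-]
e14 propose(0,'x'): 0[coor,t=6,-]
e15 deliver 0→2: 2[part,t=2,-]
e16 deliver 2→0: ·
e17 recover(1): 1[part,t=2,-]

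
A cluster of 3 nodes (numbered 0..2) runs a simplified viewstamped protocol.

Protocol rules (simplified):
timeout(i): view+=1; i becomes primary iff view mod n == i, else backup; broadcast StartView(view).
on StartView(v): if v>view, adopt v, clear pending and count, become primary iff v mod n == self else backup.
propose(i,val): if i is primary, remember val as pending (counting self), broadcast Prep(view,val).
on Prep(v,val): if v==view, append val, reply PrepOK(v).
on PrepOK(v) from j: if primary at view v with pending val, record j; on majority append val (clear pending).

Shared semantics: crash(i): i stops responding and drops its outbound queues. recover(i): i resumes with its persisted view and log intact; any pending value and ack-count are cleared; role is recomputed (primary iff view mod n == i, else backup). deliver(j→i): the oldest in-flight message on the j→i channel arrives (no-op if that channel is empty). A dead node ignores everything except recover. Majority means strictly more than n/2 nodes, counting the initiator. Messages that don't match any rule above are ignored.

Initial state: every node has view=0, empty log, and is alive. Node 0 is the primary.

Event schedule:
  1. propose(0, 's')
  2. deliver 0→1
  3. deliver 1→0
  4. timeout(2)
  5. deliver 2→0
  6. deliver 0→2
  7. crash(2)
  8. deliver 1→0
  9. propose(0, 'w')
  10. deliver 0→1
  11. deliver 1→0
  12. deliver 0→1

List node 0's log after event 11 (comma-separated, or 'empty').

[1] propose(0,'s') → ∅
[2] deliver 0→1 → N1(back v0 [s])
[3] deliver 1→0 → N0(prim v0 [s])
[4] timeout(2) → N2(back v1 [-])
[5] deliver 2→0 → N0(back v1 [s])
[6] deliver 0→2 → ∅
[7] crash(2) → N2(✗back v1 [-])
[8] deliver 1→0 → ∅
[9] propose(0,'w') → ∅
[10] deliver 0→1 → ∅
[11] deliver 1→0 → ∅

s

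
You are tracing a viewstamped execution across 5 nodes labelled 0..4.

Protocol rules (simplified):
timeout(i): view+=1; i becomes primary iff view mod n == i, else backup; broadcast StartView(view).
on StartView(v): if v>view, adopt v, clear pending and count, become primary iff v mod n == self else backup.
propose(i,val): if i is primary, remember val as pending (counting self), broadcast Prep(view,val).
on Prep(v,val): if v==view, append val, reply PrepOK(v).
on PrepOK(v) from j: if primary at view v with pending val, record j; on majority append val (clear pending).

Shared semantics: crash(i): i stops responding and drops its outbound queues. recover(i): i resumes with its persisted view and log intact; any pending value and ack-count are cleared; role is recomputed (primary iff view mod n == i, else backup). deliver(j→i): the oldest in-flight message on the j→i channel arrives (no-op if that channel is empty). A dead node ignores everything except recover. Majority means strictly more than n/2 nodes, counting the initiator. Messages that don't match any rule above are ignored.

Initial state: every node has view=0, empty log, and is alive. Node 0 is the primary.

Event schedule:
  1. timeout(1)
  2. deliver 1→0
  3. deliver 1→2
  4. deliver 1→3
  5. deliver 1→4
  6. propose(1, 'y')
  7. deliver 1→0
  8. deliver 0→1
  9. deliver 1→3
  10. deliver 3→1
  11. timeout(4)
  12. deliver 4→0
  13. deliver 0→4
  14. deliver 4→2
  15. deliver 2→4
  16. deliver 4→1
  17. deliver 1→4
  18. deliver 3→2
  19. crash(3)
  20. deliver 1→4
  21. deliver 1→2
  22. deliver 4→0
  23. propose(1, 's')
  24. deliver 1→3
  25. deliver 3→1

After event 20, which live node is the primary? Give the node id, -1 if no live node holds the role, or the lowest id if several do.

after 1 — timeout(1): n1:prim/v1/[-]
after 2 — deliver 1→0: n0:back/v1/[-]
after 3 — deliver 1→2: n2:back/v1/[-]
after 4 — deliver 1→3: n3:back/v1/[-]
after 5 — deliver 1→4: n4:back/v1/[-]
after 6 — propose(1,'y'): ·
after 7 — deliver 1→0: n0:back/v1/[y]
after 8 — deliver 0→1: ·
after 9 — deliver 1→3: n3:back/v1/[y]
after 10 — deliver 3→1: n1:prim/v1/[y]
after 11 — timeout(4): n4:back/v2/[-]
after 12 — deliver 4→0: n0:back/v2/[y]
after 13 — deliver 0→4: ·
after 14 — deliver 4→2: n2:prim/v2/[-]
after 15 — deliver 2→4: ·
after 16 — deliver 4→1: n1:back/v2/[y]
after 17 — deliver 1→4: ·
after 18 — deliver 3→2: ·
after 19 — crash(3): n3:✗back/v1/[y]
after 20 — deliver 1→4: ·

2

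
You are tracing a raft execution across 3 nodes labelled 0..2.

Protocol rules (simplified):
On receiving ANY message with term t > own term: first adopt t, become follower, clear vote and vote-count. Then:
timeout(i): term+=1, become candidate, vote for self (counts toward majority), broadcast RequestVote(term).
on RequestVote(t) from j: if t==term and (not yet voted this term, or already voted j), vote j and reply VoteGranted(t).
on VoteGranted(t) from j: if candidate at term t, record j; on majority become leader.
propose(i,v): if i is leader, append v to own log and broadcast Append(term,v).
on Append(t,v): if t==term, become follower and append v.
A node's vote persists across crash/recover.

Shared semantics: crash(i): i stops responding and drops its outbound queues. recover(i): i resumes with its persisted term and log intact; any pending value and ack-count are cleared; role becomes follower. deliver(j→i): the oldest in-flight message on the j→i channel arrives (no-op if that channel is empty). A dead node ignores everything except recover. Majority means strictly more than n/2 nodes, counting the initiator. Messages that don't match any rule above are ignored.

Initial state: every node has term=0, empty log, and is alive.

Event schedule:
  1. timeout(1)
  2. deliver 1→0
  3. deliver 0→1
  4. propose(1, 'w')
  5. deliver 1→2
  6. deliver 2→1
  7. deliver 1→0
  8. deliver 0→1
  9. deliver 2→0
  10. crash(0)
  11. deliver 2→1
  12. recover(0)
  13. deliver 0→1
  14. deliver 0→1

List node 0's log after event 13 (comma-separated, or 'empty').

[1] timeout(1) → N1(cand t1 [-])
[2] deliver 1→0 → N0(foll t1 [-])
[3] deliver 0→1 → N1(lead t1 [-])
[4] propose(1,'w') → N1(lead t1 [w])
[5] deliver 1→2 → N2(foll t1 [-])
[6] deliver 2→1 → ∅
[7] deliver 1→0 → N0(foll t1 [w])
[8] deliver 0→1 → ∅
[9] deliver 2→0 → ∅
[10] crash(0) → N0(✗foll t1 [w])
[11] deliver 2→1 → ∅
[12] recover(0) → N0(foll t1 [w])
[13] deliver 0→1 → ∅

w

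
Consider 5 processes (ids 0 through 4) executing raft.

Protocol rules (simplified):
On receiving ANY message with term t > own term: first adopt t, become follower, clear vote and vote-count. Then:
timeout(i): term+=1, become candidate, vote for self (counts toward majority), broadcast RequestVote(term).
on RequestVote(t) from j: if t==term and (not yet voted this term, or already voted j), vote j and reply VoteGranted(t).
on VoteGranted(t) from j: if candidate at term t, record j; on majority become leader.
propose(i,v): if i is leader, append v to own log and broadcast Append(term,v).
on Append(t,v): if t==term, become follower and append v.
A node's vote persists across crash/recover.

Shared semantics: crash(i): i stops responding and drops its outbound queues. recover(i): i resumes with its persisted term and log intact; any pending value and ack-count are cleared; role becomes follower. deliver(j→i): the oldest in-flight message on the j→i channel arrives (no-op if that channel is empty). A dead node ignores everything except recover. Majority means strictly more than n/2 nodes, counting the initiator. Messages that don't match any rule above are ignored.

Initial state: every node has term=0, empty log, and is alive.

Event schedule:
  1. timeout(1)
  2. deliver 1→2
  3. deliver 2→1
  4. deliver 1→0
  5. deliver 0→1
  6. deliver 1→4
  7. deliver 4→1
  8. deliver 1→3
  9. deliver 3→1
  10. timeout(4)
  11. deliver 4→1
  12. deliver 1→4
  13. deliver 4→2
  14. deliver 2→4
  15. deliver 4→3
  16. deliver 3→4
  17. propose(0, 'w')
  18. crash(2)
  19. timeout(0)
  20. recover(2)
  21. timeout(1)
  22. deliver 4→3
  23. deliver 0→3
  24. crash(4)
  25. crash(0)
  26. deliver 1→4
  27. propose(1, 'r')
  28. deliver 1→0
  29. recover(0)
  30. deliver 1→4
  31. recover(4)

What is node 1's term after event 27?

3

after 1 — timeout(1): n1:cand/t1/[-]
after 2 — deliver 1→2: n2:foll/t1/[-]
after 3 — deliver 2→1: ·
after 4 — deliver 1→0: n0:foll/t1/[-]
after 5 — deliver 0→1: n1:lead/t1/[-]
after 6 — deliver 1→4: n4:foll/t1/[-]
after 7 — deliver 4→1: ·
after 8 — deliver 1→3: n3:foll/t1/[-]
after 9 — deliver 3→1: ·
after 10 — timeout(4): n4:cand/t2/[-]
after 11 — deliver 4→1: n1:foll/t2/[-]
after 12 — deliver 1→4: ·
after 13 — deliver 4→2: n2:foll/t2/[-]
after 14 — deliver 2→4: n4:lead/t2/[-]
after 15 — deliver 4→3: n3:foll/t2/[-]
after 16 — deliver 3→4: ·
after 17 — propose(0,'w'): ·
after 18 — crash(2): n2:✗foll/t2/[-]
after 19 — timeout(0): n0:cand/t2/[-]
after 20 — recover(2): n2:foll/t2/[-]
after 21 — timeout(1): n1:cand/t3/[-]
after 22 — deliver 4→3: ·
after 23 — deliver 0→3: ·
after 24 — crash(4): n4:✗lead/t2/[-]
after 25 — crash(0): n0:✗cand/t2/[-]
after 26 — deliver 1→4: ·
after 27 — propose(1,'r'): ·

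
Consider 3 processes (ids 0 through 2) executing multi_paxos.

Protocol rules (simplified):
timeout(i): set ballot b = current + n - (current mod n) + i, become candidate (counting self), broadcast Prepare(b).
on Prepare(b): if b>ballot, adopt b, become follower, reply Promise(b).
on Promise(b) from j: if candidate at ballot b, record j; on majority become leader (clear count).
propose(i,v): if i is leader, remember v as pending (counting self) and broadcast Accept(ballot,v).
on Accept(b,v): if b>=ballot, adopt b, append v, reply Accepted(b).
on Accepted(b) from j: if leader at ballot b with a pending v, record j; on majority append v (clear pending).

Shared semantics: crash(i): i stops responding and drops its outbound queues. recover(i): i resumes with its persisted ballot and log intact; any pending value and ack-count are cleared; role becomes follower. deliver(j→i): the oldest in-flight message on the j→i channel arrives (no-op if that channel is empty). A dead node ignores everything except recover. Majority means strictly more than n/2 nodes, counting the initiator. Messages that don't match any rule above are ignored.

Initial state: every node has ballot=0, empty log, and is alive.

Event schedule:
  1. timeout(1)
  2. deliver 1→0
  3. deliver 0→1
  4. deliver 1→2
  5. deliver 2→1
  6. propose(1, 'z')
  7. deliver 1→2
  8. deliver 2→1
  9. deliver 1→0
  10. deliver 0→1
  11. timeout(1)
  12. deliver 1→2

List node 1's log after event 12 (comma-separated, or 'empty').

step 1 timeout(1): 1={cand,b=4,log=-}
step 2 deliver 1→0: 0={foll,b=4,log=-}
step 3 deliver 0→1: 1={lead,b=4,log=-}
step 4 deliver 1→2: 2={foll,b=4,log=-}
step 5 deliver 2→1: —
step 6 propose(1,'z'): —
step 7 deliver 1→2: 2={foll,b=4,log=z}
step 8 deliver 2→1: 1={lead,b=4,log=z}
step 9 deliver 1→0: 0={foll,b=4,log=z}
step 10 deliver 0→1: —
step 11 timeout(1): 1={cand,b=7,log=z}
step 12 deliver 1→2: 2={foll,b=7,log=z}

z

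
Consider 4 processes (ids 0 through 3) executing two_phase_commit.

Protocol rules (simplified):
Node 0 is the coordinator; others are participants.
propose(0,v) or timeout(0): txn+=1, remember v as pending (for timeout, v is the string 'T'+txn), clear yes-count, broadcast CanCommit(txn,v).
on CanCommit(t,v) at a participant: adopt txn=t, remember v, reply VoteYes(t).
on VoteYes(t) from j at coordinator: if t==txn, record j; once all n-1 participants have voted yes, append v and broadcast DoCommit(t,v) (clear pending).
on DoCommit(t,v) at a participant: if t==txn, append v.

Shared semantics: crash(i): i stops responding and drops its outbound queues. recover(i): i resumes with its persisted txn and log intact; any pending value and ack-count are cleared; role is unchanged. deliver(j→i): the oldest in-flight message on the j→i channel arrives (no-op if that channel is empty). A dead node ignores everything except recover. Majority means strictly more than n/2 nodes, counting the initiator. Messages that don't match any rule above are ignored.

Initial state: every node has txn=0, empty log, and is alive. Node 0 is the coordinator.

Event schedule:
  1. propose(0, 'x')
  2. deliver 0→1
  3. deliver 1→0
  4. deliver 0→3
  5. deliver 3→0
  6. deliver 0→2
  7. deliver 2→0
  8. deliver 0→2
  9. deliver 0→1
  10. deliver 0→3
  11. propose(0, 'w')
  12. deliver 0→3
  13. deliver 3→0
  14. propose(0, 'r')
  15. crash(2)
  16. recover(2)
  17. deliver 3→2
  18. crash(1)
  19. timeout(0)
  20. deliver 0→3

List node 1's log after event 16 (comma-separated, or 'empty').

x

after 1 — propose(0,'x'): n0:coor/t1/[-]
after 2 — deliver 0→1: n1:part/t1/[-]
after 3 — deliver 1→0: ·
after 4 — deliver 0→3: n3:part/t1/[-]
after 5 — deliver 3→0: ·
after 6 — deliver 0→2: n2:part/t1/[-]
after 7 — deliver 2→0: n0:coor/t1/[x]
after 8 — deliver 0→2: n2:part/t1/[x]
after 9 — deliver 0→1: n1:part/t1/[x]
after 10 — deliver 0→3: n3:part/t1/[x]
after 11 — propose(0,'w'): n0:coor/t2/[x]
after 12 — deliver 0→3: n3:part/t2/[x]
after 13 — deliver 3→0: ·
after 14 — propose(0,'r'): n0:coor/t3/[x]
after 15 — crash(2): n2:✗part/t1/[x]
after 16 — recover(2): n2:part/t1/[x]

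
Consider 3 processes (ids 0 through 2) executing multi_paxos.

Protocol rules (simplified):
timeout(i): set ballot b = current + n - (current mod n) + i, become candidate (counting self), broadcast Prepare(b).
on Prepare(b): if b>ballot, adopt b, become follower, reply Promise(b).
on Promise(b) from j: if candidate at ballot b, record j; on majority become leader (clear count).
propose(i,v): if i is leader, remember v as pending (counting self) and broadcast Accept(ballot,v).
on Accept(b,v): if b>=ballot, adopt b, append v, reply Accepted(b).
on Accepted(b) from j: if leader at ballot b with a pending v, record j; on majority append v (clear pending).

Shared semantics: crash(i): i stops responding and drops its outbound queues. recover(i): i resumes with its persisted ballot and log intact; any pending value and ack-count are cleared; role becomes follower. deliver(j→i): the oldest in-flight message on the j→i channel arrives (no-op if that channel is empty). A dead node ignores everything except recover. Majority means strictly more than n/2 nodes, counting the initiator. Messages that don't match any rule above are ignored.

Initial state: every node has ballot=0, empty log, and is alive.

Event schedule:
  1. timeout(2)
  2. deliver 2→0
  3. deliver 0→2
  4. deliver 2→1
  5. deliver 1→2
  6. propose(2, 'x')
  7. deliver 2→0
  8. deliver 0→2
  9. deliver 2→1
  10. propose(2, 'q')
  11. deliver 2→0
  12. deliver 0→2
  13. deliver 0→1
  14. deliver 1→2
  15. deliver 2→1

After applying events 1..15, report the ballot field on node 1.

5

1. timeout(2):  <2:cand b5 ->
2. deliver 2→0:  <0:foll b5 ->
3. deliver 0→2:  <2:lead b5 ->
4. deliver 2→1:  <1:foll b5 ->
5. deliver 1→2:  nop
6. propose(2,'x'):  nop
7. deliver 2→0:  <0:foll b5 x>
8. deliver 0→2:  <2:lead b5 x>
9. deliver 2→1:  <1:foll b5 x>
10. propose(2,'q'):  nop
11. deliver 2→0:  <0:foll b5 x,q>
12. deliver 0→2:  <2:lead b5 x,q>
13. deliver 0→1:  nop
14. deliver 1→2:  nop
15. deliver 2→1:  <1:foll b5 x,q>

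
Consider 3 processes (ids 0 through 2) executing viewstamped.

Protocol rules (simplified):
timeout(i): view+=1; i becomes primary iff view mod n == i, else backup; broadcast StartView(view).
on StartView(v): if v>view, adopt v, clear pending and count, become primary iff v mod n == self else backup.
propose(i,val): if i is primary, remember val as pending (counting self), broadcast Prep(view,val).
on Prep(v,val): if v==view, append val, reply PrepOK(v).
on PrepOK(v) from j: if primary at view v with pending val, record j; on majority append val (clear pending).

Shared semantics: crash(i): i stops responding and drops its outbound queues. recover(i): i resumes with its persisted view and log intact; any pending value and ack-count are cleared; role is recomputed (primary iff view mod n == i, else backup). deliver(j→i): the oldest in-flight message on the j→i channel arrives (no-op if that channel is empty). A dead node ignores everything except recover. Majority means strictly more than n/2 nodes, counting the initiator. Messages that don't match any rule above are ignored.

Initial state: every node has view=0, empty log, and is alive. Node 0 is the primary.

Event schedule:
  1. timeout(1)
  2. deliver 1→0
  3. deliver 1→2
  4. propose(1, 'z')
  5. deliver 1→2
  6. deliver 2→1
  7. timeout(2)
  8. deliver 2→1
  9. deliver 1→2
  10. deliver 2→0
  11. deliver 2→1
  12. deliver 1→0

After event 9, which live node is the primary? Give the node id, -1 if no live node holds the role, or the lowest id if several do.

[1] timeout(1) → N1(prim v1 [-])
[2] deliver 1→0 → N0(back v1 [-])
[3] deliver 1→2 → N2(back v1 [-])
[4] propose(1,'z') → ∅
[5] deliver 1→2 → N2(back v1 [z])
[6] deliver 2→1 → N1(prim v1 [z])
[7] timeout(2) → N2(prim v2 [z])
[8] deliver 2→1 → N1(back v2 [z])
[9] deliver 1→2 → ∅

2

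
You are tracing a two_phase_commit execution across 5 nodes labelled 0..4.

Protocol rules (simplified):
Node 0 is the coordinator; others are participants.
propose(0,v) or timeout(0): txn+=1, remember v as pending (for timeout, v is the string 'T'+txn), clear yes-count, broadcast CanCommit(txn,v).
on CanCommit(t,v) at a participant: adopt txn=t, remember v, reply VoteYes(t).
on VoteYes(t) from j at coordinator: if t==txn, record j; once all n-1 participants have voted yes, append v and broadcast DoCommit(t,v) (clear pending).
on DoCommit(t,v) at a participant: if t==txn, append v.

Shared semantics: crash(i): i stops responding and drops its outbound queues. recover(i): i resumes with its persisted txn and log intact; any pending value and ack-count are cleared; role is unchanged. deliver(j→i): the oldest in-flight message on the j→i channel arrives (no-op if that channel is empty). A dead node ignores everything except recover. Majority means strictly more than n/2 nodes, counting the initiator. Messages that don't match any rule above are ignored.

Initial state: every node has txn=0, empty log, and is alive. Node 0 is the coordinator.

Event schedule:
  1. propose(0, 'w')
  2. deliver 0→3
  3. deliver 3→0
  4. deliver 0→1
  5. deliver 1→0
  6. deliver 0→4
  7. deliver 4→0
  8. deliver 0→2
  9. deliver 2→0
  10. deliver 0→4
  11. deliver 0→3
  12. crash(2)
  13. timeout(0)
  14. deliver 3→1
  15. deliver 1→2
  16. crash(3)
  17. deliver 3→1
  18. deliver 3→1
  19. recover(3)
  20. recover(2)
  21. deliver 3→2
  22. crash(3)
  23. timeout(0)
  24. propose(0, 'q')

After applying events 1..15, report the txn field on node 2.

after 1 — propose(0,'w'): n0:coor/t1/[-]
after 2 — deliver 0→3: n3:part/t1/[-]
after 3 — deliver 3→0: ·
after 4 — deliver 0→1: n1:part/t1/[-]
after 5 — deliver 1→0: ·
after 6 — deliver 0→4: n4:part/t1/[-]
after 7 — deliver 4→0: ·
after 8 — deliver 0→2: n2:part/t1/[-]
after 9 — deliver 2→0: n0:coor/t1/[w]
after 10 — deliver 0→4: n4:part/t1/[w]
after 11 — deliver 0→3: n3:part/t1/[w]
after 12 — crash(2): n2:✗part/t1/[-]
after 13 — timeout(0): n0:coor/t2/[w]
after 14 — deliver 3→1: ·
after 15 — deliver 1→2: ·

1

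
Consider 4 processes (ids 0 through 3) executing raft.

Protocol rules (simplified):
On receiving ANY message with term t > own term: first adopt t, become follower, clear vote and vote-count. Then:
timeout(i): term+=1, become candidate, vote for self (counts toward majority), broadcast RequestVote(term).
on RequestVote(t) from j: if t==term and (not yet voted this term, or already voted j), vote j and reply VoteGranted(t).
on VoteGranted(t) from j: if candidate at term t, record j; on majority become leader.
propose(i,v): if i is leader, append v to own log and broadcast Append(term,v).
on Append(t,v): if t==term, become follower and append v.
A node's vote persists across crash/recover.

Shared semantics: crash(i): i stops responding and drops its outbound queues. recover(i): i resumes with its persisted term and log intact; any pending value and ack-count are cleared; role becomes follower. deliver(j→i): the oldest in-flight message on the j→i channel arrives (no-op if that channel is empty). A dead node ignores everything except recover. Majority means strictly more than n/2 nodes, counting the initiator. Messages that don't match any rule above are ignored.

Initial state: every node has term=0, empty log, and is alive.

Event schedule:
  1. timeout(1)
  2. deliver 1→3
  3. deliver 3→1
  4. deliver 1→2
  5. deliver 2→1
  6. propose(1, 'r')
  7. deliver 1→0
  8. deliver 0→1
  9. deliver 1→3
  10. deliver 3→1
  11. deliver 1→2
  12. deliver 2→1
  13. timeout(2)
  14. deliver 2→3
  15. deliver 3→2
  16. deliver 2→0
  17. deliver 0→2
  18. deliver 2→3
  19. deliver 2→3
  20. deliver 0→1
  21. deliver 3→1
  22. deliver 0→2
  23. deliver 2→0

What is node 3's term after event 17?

2

1. timeout(1):  <1:cand t1 ->
2. deliver 1→3:  <3:foll t1 ->
3. deliver 3→1:  nop
4. deliver 1→2:  <2:foll t1 ->
5. deliver 2→1:  <1:lead t1 ->
6. propose(1,'r'):  <1:lead t1 r>
7. deliver 1→0:  <0:foll t1 ->
8. deliver 0→1:  nop
9. deliver 1→3:  <3:foll t1 r>
10. deliver 3→1:  nop
11. deliver 1→2:  <2:foll t1 r>
12. deliver 2→1:  nop
13. timeout(2):  <2:cand t2 r>
14. deliver 2→3:  <3:foll t2 r>
15. deliver 3→2:  nop
16. deliver 2→0:  <0:foll t2 ->
17. deliver 0→2:  <2:lead t2 r>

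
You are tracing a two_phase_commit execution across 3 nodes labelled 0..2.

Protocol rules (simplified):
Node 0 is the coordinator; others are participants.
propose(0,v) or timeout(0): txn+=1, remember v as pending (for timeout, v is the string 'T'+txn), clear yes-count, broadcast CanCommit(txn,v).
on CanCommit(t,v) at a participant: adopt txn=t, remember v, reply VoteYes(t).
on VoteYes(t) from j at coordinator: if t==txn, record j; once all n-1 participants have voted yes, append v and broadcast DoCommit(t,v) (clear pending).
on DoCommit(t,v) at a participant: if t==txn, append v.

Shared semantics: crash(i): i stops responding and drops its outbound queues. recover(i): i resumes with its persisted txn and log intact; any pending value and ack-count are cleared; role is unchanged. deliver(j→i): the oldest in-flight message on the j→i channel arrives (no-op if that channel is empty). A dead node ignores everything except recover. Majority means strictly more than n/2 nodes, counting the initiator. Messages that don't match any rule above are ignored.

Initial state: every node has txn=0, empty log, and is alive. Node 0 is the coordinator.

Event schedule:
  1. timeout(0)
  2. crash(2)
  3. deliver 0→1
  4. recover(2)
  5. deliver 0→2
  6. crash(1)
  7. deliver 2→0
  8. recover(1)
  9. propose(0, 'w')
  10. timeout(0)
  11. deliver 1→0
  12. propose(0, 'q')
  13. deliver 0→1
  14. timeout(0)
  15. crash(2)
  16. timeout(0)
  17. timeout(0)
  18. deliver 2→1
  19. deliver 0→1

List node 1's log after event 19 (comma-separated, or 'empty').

[1] timeout(0) → N0(coor t1 [-])
[2] crash(2) → N2(✗part t0 [-])
[3] deliver 0→1 → N1(part t1 [-])
[4] recover(2) → N2(part t0 [-])
[5] deliver 0→2 → N2(part t1 [-])
[6] crash(1) → N1(✗part t1 [-])
[7] deliver 2→0 → ∅
[8] recover(1) → N1(part t1 [-])
[9] propose(0,'w') → N0(coor t2 [-])
[10] timeout(0) → N0(coor t3 [-])
[11] deliver 1→0 → ∅
[12] propose(0,'q') → N0(coor t4 [-])
[13] deliver 0→1 → N1(part t2 [-])
[14] timeout(0) → N0(coor t5 [-])
[15] crash(2) → N2(✗part t1 [-])
[16] timeout(0) → N0(coor t6 [-])
[17] timeout(0) → N0(coor t7 [-])
[18] deliver 2→1 → ∅
[19] deliver 0→1 → N1(part t3 [-])

empty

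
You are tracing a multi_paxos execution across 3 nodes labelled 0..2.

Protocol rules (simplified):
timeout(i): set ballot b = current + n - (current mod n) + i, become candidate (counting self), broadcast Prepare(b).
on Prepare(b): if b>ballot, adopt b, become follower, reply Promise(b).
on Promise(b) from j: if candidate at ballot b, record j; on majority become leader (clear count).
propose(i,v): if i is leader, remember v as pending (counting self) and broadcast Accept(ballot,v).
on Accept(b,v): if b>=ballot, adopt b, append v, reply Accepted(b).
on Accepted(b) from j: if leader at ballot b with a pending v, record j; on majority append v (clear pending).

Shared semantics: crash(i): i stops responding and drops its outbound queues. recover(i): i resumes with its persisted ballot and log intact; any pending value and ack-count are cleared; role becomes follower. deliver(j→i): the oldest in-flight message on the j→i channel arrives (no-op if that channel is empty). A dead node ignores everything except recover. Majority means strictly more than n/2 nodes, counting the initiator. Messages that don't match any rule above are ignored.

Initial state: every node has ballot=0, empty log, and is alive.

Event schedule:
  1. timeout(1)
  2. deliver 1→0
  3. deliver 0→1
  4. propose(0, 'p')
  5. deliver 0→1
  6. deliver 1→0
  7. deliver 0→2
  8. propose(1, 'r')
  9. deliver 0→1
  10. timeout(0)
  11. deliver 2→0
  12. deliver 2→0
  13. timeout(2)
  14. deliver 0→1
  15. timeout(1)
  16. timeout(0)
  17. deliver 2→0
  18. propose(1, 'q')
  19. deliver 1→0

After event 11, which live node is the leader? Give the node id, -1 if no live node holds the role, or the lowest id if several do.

1

step 1 timeout(1): 1={cand,b=4,log=-}
step 2 deliver 1→0: 0={foll,b=4,log=-}
step 3 deliver 0→1: 1={lead,b=4,log=-}
step 4 propose(0,'p'): —
step 5 deliver 0→1: —
step 6 deliver 1→0: —
step 7 deliver 0→2: —
step 8 propose(1,'r'): —
step 9 deliver 0→1: —
step 10 timeout(0): 0={cand,b=6,log=-}
step 11 deliver 2→0: —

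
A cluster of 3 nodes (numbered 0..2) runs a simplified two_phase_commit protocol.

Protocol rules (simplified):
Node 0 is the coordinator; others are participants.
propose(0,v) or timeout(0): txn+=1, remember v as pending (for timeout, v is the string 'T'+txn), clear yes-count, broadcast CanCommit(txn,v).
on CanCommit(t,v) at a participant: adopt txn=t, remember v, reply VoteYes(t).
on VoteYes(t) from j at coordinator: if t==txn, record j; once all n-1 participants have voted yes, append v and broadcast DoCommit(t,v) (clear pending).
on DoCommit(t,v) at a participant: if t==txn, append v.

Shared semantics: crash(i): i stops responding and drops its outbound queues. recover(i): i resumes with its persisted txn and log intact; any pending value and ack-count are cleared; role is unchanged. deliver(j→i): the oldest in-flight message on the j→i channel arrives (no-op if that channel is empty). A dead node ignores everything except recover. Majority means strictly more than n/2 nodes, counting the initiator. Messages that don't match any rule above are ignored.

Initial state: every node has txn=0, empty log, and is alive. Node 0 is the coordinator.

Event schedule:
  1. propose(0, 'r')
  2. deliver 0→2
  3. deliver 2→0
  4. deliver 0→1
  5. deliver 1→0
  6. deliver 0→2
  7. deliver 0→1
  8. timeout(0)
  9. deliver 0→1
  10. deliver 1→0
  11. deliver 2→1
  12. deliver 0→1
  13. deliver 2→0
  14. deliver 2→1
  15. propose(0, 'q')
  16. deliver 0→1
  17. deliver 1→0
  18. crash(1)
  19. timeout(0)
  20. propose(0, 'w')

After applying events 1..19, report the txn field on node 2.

1

after 1 — propose(0,'r'): n0:coor/t1/[-]
after 2 — deliver 0→2: n2:part/t1/[-]
after 3 — deliver 2→0: ·
after 4 — deliver 0→1: n1:part/t1/[-]
after 5 — deliver 1→0: n0:coor/t1/[r]
after 6 — deliver 0→2: n2:part/t1/[r]
after 7 — deliver 0→1: n1:part/t1/[r]
after 8 — timeout(0): n0:coor/t2/[r]
after 9 — deliver 0→1: n1:part/t2/[r]
after 10 — deliver 1→0: ·
after 11 — deliver 2→1: ·
after 12 — deliver 0→1: ·
after 13 — deliver 2→0: ·
after 14 — deliver 2→1: ·
after 15 — propose(0,'q'): n0:coor/t3/[r]
after 16 — deliver 0→1: n1:part/t3/[r]
after 17 — deliver 1→0: ·
after 18 — crash(1): n1:✗part/t3/[r]
after 19 — timeout(0): n0:coor/t4/[r]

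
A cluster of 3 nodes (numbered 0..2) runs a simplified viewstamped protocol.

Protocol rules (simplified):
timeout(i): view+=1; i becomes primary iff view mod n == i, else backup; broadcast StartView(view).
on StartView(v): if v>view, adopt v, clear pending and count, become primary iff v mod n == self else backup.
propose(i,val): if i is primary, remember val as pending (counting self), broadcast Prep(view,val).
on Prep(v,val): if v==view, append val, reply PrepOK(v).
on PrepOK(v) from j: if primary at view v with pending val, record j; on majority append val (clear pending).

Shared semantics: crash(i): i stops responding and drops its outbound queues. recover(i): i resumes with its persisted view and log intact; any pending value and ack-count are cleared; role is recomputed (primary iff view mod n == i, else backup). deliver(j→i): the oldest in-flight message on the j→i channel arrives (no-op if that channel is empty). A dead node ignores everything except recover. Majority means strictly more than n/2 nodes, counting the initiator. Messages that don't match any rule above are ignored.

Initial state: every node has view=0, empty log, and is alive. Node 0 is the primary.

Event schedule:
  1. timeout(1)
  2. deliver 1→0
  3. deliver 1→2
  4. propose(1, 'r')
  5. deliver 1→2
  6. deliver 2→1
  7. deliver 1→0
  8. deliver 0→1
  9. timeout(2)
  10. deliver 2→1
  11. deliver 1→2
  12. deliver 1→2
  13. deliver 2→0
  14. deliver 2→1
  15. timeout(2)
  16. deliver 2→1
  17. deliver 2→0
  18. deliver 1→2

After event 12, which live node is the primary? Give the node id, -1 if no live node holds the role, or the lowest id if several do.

after 1 — timeout(1): n1:prim/v1/[-]
after 2 — deliver 1→0: n0:back/v1/[-]
after 3 — deliver 1→2: n2:back/v1/[-]
after 4 — propose(1,'r'): ·
after 5 — deliver 1→2: n2:back/v1/[r]
after 6 — deliver 2→1: n1:prim/v1/[r]
after 7 — deliver 1→0: n0:back/v1/[r]
after 8 — deliver 0→1: ·
after 9 — timeout(2): n2:prim/v2/[r]
after 10 — deliver 2→1: n1:back/v2/[r]
after 11 — deliver 1→2: ·
after 12 — deliver 1→2: ·

2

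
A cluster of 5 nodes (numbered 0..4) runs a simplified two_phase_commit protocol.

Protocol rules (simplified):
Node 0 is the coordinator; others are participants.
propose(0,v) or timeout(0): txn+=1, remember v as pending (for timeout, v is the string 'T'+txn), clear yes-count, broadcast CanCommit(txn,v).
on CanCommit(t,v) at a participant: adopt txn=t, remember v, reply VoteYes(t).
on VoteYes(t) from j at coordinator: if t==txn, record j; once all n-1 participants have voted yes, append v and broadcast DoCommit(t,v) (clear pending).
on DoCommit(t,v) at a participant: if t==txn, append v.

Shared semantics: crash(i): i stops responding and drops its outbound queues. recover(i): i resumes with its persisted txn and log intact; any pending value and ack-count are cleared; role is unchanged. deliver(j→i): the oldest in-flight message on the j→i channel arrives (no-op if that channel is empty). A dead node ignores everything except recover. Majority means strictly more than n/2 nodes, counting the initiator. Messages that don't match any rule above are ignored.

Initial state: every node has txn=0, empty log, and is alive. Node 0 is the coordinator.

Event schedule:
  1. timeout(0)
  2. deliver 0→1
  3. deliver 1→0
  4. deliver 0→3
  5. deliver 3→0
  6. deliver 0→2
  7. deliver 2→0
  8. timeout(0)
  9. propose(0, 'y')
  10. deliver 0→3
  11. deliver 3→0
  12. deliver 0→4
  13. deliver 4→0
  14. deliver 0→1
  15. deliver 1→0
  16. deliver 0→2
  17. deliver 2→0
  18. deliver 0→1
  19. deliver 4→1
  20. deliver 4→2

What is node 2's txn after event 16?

2

after 1 — timeout(0): n0:coor/t1/[-]
after 2 — deliver 0→1: n1:part/t1/[-]
after 3 — deliver 1→0: ·
after 4 — deliver 0→3: n3:part/t1/[-]
after 5 — deliver 3→0: ·
after 6 — deliver 0→2: n2:part/t1/[-]
after 7 — deliver 2→0: ·
after 8 — timeout(0): n0:coor/t2/[-]
after 9 — propose(0,'y'): n0:coor/t3/[-]
after 10 — deliver 0→3: n3:part/t2/[-]
after 11 — deliver 3→0: ·
after 12 — deliver 0→4: n4:part/t1/[-]
after 13 — deliver 4→0: ·
after 14 — deliver 0→1: n1:part/t2/[-]
after 15 — deliver 1→0: ·
after 16 — deliver 0→2: n2:part/t2/[-]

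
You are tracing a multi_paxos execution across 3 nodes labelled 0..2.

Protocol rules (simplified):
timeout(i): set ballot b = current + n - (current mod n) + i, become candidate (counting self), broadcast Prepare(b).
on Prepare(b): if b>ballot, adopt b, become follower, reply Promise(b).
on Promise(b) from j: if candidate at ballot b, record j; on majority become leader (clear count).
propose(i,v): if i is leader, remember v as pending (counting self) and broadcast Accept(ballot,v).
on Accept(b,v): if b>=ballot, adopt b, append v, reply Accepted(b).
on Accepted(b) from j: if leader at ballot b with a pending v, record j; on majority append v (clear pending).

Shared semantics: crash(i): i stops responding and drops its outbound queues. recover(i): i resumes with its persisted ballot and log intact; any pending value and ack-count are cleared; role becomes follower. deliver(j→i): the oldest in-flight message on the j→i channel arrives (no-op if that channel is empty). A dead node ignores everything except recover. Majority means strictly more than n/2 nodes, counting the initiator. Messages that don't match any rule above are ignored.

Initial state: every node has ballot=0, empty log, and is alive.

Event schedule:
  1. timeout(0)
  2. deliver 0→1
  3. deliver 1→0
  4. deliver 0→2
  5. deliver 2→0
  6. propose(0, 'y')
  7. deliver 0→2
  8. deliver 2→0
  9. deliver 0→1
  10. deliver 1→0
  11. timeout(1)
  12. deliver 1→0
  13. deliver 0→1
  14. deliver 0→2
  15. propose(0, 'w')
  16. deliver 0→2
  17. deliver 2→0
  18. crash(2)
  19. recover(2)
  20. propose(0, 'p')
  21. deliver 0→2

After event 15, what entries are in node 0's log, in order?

step 1 timeout(0): 0={cand,b=3,log=-}
step 2 deliver 0→1: 1={foll,b=3,log=-}
step 3 deliver 1→0: 0={lead,b=3,log=-}
step 4 deliver 0→2: 2={foll,b=3,log=-}
step 5 deliver 2→0: —
step 6 propose(0,'y'): —
step 7 deliver 0→2: 2={foll,b=3,log=y}
step 8 deliver 2→0: 0={lead,b=3,log=y}
step 9 deliver 0→1: 1={foll,b=3,log=y}
step 10 deliver 1→0: —
step 11 timeout(1): 1={cand,b=7,log=y}
step 12 deliver 1→0: 0={foll,b=7,log=y}
step 13 deliver 0→1: 1={lead,b=7,log=y}
step 14 deliver 0→2: —
step 15 propose(0,'w'): —

y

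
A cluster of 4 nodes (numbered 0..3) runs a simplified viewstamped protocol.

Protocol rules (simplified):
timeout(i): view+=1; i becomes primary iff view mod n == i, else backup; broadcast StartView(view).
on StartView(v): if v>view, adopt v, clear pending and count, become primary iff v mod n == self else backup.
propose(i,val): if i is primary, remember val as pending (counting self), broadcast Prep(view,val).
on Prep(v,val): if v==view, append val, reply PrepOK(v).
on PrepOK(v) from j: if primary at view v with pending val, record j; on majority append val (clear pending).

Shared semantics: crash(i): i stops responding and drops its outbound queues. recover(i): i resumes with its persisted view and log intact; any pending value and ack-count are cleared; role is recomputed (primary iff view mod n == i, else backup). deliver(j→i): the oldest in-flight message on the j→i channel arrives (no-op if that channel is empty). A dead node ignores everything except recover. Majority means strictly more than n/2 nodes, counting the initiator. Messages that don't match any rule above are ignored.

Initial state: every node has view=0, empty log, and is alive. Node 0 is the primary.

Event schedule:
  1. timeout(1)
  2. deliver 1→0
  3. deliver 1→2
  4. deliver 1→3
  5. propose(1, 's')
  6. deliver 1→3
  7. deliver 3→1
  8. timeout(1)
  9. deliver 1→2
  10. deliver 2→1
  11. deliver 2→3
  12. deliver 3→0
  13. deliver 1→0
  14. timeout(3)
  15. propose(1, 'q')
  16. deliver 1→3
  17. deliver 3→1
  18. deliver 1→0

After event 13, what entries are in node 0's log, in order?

[1] timeout(1) → N1(prim v1 [-])
[2] deliver 1→0 → N0(back v1 [-])
[3] deliver 1→2 → N2(back v1 [-])
[4] deliver 1→3 → N3(back v1 [-])
[5] propose(1,'s') → ∅
[6] deliver 1→3 → N3(back v1 [s])
[7] deliver 3→1 → ∅
[8] timeout(1) → N1(back v2 [-])
[9] deliver 1→2 → N2(back v1 [s])
[10] deliver 2→1 → ∅
[11] deliver 2→3 → ∅
[12] deliver 3→0 → ∅
[13] deliver 1→0 → N0(back v1 [s])

s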